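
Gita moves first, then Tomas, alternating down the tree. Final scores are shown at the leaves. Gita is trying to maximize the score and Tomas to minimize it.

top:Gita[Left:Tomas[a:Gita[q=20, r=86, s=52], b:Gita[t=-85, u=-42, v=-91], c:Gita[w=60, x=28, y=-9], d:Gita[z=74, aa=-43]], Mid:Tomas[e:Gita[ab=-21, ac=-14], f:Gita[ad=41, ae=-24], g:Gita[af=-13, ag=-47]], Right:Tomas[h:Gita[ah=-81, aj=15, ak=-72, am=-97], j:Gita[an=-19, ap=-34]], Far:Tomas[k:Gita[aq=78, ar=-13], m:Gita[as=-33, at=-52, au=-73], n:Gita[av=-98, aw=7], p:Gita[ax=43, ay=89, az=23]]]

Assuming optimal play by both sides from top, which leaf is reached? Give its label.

ac

a (Gita): max(20, 86, 52) = 86
b (Gita): max(-85, -42, -91) = -42
c (Gita): max(60, 28, -9) = 60
d (Gita): max(74, -43) = 74
Left (Tomas): min(86, -42, 60, 74) = -42
e (Gita): max(-21, -14) = -14
f (Gita): max(41, -24) = 41
g (Gita): max(-13, -47) = -13
Mid (Tomas): min(-14, 41, -13) = -14
h (Gita): max(-81, 15, -72, -97) = 15
j (Gita): max(-19, -34) = -19
Right (Tomas): min(15, -19) = -19
k (Gita): max(78, -13) = 78
m (Gita): max(-33, -52, -73) = -33
n (Gita): max(-98, 7) = 7
p (Gita): max(43, 89, 23) = 89
Far (Tomas): min(78, -33, 7, 89) = -33
top (Gita): max(-42, -14, -19, -33) = -14
At top, Gita picks Mid (highest: -14).
At Mid, Tomas picks e (lowest: -14).
At e, Gita picks ac (highest: -14).
Terminal value -14.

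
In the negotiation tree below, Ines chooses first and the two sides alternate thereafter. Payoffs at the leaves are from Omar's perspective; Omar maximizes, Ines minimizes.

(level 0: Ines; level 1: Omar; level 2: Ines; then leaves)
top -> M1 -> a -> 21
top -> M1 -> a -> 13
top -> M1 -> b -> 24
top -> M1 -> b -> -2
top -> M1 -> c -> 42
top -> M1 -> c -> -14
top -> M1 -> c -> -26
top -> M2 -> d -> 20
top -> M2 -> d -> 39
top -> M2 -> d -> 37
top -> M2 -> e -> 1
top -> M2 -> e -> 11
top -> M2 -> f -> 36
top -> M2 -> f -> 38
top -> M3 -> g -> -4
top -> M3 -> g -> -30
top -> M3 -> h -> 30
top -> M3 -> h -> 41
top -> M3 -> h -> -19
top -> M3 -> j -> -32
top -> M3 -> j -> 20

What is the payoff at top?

-19

a (Ines): min(21, 13) = 13
b (Ines): min(24, -2) = -2
c (Ines): min(42, -14, -26) = -26
M1 (Omar): max(13, -2, -26) = 13
d (Ines): min(20, 39, 37) = 20
e (Ines): min(1, 11) = 1
f (Ines): min(36, 38) = 36
M2 (Omar): max(20, 1, 36) = 36
g (Ines): min(-4, -30) = -30
h (Ines): min(30, 41, -19) = -19
j (Ines): min(-32, 20) = -32
M3 (Omar): max(-30, -19, -32) = -19
top (Ines): min(13, 36, -19) = -19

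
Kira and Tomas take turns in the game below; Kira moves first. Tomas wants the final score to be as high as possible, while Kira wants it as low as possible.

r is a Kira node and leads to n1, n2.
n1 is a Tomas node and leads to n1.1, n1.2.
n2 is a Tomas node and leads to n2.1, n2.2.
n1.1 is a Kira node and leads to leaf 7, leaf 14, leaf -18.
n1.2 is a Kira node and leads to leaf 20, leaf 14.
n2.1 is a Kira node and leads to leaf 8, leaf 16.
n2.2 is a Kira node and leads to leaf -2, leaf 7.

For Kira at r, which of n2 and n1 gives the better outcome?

n2.1 (Kira): min(8, 16) = 8
n2.2 (Kira): min(-2, 7) = -2
n2 (Tomas): max(8, -2) = 8
n1.1 (Kira): min(7, 14, -18) = -18
n1.2 (Kira): min(20, 14) = 14
n1 (Tomas): max(-18, 14) = 14
Kira prefers the lower value; n2=8, n1=14. n2 is better since 8 < 14.

n2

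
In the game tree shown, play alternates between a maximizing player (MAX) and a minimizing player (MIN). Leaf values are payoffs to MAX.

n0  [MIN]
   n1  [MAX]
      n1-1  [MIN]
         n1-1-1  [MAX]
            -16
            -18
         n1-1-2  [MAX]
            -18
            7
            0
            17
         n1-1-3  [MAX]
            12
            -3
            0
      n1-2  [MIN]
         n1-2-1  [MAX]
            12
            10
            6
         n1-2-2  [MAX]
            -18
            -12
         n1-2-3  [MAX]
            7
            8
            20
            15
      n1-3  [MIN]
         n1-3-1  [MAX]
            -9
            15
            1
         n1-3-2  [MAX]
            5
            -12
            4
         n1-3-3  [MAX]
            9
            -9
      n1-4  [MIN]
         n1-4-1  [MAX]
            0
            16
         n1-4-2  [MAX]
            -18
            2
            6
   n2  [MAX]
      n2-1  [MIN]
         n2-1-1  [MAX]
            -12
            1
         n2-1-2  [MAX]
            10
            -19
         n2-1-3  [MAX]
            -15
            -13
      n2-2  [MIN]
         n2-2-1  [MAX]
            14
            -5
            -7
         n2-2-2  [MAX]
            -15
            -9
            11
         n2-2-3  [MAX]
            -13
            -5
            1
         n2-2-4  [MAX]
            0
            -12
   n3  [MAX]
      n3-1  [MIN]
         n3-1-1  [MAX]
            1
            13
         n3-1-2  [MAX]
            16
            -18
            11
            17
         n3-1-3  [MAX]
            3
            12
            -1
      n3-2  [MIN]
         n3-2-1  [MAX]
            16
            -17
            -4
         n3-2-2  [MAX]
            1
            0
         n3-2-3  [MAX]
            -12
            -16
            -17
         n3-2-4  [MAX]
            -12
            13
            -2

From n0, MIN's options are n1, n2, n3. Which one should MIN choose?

n1-1-1 (MAX): max(-16, -18) = -16
n1-1-2 (MAX): max(-18, 7, 0, 17) = 17
n1-1-3 (MAX): max(12, -3, 0) = 12
n1-1 (MIN): min(-16, 17, 12) = -16
n1-2-1 (MAX): max(12, 10, 6) = 12
n1-2-2 (MAX): max(-18, -12) = -12
n1-2-3 (MAX): max(7, 8, 20, 15) = 20
n1-2 (MIN): min(12, -12, 20) = -12
n1-3-1 (MAX): max(-9, 15, 1) = 15
n1-3-2 (MAX): max(5, -12, 4) = 5
n1-3-3 (MAX): max(9, -9) = 9
n1-3 (MIN): min(15, 5, 9) = 5
n1-4-1 (MAX): max(0, 16) = 16
n1-4-2 (MAX): max(-18, 2, 6) = 6
n1-4 (MIN): min(16, 6) = 6
n1 (MAX): max(-16, -12, 5, 6) = 6
n2-1-1 (MAX): max(-12, 1) = 1
n2-1-2 (MAX): max(10, -19) = 10
n2-1-3 (MAX): max(-15, -13) = -13
n2-1 (MIN): min(1, 10, -13) = -13
n2-2-1 (MAX): max(14, -5, -7) = 14
n2-2-2 (MAX): max(-15, -9, 11) = 11
n2-2-3 (MAX): max(-13, -5, 1) = 1
n2-2-4 (MAX): max(0, -12) = 0
n2-2 (MIN): min(14, 11, 1, 0) = 0
n2 (MAX): max(-13, 0) = 0
n3-1-1 (MAX): max(1, 13) = 13
n3-1-2 (MAX): max(16, -18, 11, 17) = 17
n3-1-3 (MAX): max(3, 12, -1) = 12
n3-1 (MIN): min(13, 17, 12) = 12
n3-2-1 (MAX): max(16, -17, -4) = 16
n3-2-2 (MAX): max(1, 0) = 1
n3-2-3 (MAX): max(-12, -16, -17) = -12
n3-2-4 (MAX): max(-12, 13, -2) = 13
n3-2 (MIN): min(16, 1, -12, 13) = -12
n3 (MAX): max(12, -12) = 12
n0 (MIN): min(6, 0, 12) = 0
MIN at n0 wants the lowest of {n1=6, n2=0, n3=12}, so chooses n2.

n2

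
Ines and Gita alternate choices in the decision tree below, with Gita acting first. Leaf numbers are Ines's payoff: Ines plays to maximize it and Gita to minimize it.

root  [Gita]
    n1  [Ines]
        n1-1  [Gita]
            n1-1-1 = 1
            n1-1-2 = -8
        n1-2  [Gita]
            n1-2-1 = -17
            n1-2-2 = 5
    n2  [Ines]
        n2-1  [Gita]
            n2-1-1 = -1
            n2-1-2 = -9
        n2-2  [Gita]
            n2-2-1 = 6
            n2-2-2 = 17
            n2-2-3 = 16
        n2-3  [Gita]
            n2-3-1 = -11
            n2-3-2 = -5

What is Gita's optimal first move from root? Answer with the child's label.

n1

n1-1 (Gita): min(1, -8) = -8
n1-2 (Gita): min(-17, 5) = -17
n1 (Ines): max(-8, -17) = -8
n2-1 (Gita): min(-1, -9) = -9
n2-2 (Gita): min(6, 17, 16) = 6
n2-3 (Gita): min(-11, -5) = -11
n2 (Ines): max(-9, 6, -11) = 6
root (Gita): min(-8, 6) = -8
Gita at root wants the lowest of {n1=-8, n2=6}, so chooses n1.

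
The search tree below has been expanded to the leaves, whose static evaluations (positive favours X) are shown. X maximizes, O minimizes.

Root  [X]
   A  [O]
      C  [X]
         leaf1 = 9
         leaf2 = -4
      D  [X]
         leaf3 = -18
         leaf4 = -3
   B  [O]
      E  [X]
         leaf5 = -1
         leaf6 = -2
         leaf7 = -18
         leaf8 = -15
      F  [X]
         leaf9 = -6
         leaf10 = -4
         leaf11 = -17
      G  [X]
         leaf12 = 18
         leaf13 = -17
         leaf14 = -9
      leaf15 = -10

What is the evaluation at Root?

-3

C (X): max(9, -4) = 9
D (X): max(-18, -3) = -3
A (O): min(9, -3) = -3
E (X): max(-1, -2, -18, -15) = -1
F (X): max(-6, -4, -17) = -4
G (X): max(18, -17, -9) = 18
B (O): min(-1, -4, 18, -10) = -10
Root (X): max(-3, -10) = -3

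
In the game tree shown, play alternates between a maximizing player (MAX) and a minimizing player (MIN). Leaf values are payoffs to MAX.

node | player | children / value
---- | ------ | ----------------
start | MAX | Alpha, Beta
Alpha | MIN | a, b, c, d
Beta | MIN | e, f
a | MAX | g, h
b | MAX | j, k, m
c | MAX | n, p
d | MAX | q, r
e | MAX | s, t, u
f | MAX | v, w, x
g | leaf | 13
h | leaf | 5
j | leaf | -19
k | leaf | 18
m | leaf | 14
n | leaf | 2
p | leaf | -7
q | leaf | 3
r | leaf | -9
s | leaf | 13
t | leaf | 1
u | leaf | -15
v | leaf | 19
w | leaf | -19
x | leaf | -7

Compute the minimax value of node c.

2

c (MAX): max(2, -7) = 2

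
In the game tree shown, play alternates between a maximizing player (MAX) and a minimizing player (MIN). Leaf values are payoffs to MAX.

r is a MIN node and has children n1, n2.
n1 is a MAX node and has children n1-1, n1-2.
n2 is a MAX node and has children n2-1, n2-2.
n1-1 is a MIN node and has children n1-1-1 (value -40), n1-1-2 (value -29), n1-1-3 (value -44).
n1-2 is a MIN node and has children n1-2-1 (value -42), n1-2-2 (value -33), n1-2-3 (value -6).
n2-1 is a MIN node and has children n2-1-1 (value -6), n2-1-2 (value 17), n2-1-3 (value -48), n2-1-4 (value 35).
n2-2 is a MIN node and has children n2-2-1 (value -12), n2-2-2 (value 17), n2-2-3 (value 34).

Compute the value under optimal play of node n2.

-12

n2-1 (MIN): min(-6, 17, -48, 35) = -48
n2-2 (MIN): min(-12, 17, 34) = -12
n2 (MAX): max(-48, -12) = -12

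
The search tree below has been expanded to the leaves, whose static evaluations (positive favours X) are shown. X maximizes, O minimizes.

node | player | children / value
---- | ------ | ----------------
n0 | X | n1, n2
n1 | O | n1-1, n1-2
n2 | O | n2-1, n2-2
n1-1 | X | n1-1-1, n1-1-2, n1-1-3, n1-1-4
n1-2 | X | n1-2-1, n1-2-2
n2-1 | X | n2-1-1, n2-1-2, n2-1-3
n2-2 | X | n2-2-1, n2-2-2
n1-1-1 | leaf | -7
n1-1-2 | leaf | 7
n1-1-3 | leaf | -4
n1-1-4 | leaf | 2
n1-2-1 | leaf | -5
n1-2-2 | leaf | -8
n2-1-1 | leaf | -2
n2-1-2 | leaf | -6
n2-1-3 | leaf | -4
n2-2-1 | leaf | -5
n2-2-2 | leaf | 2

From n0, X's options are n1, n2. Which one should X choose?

n1-1 (X): max(-7, 7, -4, 2) = 7
n1-2 (X): max(-5, -8) = -5
n1 (O): min(7, -5) = -5
n2-1 (X): max(-2, -6, -4) = -2
n2-2 (X): max(-5, 2) = 2
n2 (O): min(-2, 2) = -2
n0 (X): max(-5, -2) = -2
X at n0 wants the highest of {n1=-5, n2=-2}, so chooses n2.

n2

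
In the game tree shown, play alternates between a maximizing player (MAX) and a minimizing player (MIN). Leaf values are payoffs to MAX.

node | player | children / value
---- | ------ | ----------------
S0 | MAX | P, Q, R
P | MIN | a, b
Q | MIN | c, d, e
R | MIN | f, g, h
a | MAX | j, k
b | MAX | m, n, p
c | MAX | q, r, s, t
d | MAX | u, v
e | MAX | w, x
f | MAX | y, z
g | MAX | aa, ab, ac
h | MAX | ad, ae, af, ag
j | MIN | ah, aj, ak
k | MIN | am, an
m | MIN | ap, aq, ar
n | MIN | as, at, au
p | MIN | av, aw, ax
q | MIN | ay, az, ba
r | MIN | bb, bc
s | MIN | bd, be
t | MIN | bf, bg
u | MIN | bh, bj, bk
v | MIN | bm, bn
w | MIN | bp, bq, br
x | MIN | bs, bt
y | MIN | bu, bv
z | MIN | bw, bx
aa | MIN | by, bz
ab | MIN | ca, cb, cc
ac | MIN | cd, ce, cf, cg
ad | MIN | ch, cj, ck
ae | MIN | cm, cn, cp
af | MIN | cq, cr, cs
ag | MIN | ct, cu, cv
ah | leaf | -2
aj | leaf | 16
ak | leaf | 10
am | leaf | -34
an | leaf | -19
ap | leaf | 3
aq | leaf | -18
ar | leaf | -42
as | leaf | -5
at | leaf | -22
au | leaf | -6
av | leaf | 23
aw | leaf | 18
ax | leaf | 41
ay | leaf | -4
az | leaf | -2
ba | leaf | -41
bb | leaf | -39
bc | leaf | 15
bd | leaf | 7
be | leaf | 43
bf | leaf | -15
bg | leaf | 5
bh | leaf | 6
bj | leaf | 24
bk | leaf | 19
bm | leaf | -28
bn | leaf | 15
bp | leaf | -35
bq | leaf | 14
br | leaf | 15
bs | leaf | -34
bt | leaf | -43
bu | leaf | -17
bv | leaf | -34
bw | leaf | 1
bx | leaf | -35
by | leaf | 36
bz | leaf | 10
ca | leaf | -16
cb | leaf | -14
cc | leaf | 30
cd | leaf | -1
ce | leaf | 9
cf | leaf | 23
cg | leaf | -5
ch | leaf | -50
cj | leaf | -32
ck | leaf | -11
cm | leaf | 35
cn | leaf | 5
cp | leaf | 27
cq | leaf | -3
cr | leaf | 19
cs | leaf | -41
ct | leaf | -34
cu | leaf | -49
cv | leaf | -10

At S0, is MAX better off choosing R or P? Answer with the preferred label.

P

y (MIN): min(-17, -34) = -34
z (MIN): min(1, -35) = -35
f (MAX): max(-34, -35) = -34
aa (MIN): min(36, 10) = 10
ab (MIN): min(-16, -14, 30) = -16
ac (MIN): min(-1, 9, 23, -5) = -5
g (MAX): max(10, -16, -5) = 10
ad (MIN): min(-50, -32, -11) = -50
ae (MIN): min(35, 5, 27) = 5
af (MIN): min(-3, 19, -41) = -41
ag (MIN): min(-34, -49, -10) = -49
h (MAX): max(-50, 5, -41, -49) = 5
R (MIN): min(-34, 10, 5) = -34
j (MIN): min(-2, 16, 10) = -2
k (MIN): min(-34, -19) = -34
a (MAX): max(-2, -34) = -2
m (MIN): min(3, -18, -42) = -42
n (MIN): min(-5, -22, -6) = -22
p (MIN): min(23, 18, 41) = 18
b (MAX): max(-42, -22, 18) = 18
P (MIN): min(-2, 18) = -2
MAX prefers the higher value; R=-34, P=-2. P is better since -2 > -34.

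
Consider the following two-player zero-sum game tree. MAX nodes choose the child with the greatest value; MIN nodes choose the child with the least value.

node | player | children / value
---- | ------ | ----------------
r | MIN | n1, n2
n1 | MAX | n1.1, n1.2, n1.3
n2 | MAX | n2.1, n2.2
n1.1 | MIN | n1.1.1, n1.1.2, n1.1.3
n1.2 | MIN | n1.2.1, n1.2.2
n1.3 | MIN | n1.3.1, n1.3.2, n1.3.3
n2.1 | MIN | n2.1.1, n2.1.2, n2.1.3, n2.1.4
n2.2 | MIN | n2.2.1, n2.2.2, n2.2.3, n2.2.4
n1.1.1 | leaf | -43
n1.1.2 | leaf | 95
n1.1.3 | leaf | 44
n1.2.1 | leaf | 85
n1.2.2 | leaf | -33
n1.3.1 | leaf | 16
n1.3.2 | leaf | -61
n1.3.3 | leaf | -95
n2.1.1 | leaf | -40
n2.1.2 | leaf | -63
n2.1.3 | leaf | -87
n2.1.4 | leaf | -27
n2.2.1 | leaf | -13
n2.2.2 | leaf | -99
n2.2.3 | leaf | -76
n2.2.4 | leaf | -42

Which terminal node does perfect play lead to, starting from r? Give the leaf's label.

n2.1.3

n1.1 (MIN): min(-43, 95, 44) = -43
n1.2 (MIN): min(85, -33) = -33
n1.3 (MIN): min(16, -61, -95) = -95
n1 (MAX): max(-43, -33, -95) = -33
n2.1 (MIN): min(-40, -63, -87, -27) = -87
n2.2 (MIN): min(-13, -99, -76, -42) = -99
n2 (MAX): max(-87, -99) = -87
r (MIN): min(-33, -87) = -87
At r, MIN picks n2 (lowest: -87).
At n2, MAX picks n2.1 (highest: -87).
At n2.1, MIN picks n2.1.3 (lowest: -87).
Terminal value -87.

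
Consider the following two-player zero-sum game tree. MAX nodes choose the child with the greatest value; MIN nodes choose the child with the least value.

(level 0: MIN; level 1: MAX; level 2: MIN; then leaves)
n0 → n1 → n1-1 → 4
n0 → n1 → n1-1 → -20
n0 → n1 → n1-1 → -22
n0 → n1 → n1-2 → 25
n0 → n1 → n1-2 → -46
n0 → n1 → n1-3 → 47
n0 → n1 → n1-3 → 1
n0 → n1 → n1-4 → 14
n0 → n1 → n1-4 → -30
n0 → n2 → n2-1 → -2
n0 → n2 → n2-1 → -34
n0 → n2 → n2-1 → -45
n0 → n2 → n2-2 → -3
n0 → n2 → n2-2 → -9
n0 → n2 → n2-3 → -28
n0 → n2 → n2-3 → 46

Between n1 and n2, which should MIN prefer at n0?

n2

n1-1 (MIN): min(4, -20, -22) = -22
n1-2 (MIN): min(25, -46) = -46
n1-3 (MIN): min(47, 1) = 1
n1-4 (MIN): min(14, -30) = -30
n1 (MAX): max(-22, -46, 1, -30) = 1
n2-1 (MIN): min(-2, -34, -45) = -45
n2-2 (MIN): min(-3, -9) = -9
n2-3 (MIN): min(-28, 46) = -28
n2 (MAX): max(-45, -9, -28) = -9
MIN prefers the lower value; n1=1, n2=-9. n2 is better since -9 < 1.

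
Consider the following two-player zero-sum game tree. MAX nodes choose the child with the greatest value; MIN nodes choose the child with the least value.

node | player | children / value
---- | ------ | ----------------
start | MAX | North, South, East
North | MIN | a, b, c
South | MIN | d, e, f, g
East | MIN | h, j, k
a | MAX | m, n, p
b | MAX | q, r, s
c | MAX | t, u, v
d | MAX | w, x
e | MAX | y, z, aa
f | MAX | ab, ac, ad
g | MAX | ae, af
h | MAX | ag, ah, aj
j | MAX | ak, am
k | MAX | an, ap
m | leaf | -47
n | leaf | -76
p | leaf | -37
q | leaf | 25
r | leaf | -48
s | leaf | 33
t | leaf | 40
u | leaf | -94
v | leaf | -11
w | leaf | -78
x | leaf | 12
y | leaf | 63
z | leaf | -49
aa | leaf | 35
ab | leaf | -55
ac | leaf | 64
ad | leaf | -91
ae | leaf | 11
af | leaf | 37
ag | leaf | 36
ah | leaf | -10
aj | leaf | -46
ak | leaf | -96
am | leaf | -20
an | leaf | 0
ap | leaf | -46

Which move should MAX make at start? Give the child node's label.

South

a (MAX): max(-47, -76, -37) = -37
b (MAX): max(25, -48, 33) = 33
c (MAX): max(40, -94, -11) = 40
North (MIN): min(-37, 33, 40) = -37
d (MAX): max(-78, 12) = 12
e (MAX): max(63, -49, 35) = 63
f (MAX): max(-55, 64, -91) = 64
g (MAX): max(11, 37) = 37
South (MIN): min(12, 63, 64, 37) = 12
h (MAX): max(36, -10, -46) = 36
j (MAX): max(-96, -20) = -20
k (MAX): max(0, -46) = 0
East (MIN): min(36, -20, 0) = -20
start (MAX): max(-37, 12, -20) = 12
MAX at start wants the highest of {North=-37, South=12, East=-20}, so chooses South.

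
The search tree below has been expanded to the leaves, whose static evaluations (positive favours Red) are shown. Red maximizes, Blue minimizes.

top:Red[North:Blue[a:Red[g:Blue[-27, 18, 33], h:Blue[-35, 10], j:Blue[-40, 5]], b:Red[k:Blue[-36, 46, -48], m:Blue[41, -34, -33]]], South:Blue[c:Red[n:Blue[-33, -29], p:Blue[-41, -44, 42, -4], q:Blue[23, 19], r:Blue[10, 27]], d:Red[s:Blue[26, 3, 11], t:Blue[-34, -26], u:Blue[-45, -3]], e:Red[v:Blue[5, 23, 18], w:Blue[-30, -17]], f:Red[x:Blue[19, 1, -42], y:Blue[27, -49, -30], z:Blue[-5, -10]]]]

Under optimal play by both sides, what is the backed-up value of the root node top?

g (Blue): min(-27, 18, 33) = -27
h (Blue): min(-35, 10) = -35
j (Blue): min(-40, 5) = -40
a (Red): max(-27, -35, -40) = -27
k (Blue): min(-36, 46, -48) = -48
m (Blue): min(41, -34, -33) = -34
b (Red): max(-48, -34) = -34
North (Blue): min(-27, -34) = -34
n (Blue): min(-33, -29) = -33
p (Blue): min(-41, -44, 42, -4) = -44
q (Blue): min(23, 19) = 19
r (Blue): min(10, 27) = 10
c (Red): max(-33, -44, 19, 10) = 19
s (Blue): min(26, 3, 11) = 3
t (Blue): min(-34, -26) = -34
u (Blue): min(-45, -3) = -45
d (Red): max(3, -34, -45) = 3
v (Blue): min(5, 23, 18) = 5
w (Blue): min(-30, -17) = -30
e (Red): max(5, -30) = 5
x (Blue): min(19, 1, -42) = -42
y (Blue): min(27, -49, -30) = -49
z (Blue): min(-5, -10) = -10
f (Red): max(-42, -49, -10) = -10
South (Blue): min(19, 3, 5, -10) = -10
top (Red): max(-34, -10) = -10

-10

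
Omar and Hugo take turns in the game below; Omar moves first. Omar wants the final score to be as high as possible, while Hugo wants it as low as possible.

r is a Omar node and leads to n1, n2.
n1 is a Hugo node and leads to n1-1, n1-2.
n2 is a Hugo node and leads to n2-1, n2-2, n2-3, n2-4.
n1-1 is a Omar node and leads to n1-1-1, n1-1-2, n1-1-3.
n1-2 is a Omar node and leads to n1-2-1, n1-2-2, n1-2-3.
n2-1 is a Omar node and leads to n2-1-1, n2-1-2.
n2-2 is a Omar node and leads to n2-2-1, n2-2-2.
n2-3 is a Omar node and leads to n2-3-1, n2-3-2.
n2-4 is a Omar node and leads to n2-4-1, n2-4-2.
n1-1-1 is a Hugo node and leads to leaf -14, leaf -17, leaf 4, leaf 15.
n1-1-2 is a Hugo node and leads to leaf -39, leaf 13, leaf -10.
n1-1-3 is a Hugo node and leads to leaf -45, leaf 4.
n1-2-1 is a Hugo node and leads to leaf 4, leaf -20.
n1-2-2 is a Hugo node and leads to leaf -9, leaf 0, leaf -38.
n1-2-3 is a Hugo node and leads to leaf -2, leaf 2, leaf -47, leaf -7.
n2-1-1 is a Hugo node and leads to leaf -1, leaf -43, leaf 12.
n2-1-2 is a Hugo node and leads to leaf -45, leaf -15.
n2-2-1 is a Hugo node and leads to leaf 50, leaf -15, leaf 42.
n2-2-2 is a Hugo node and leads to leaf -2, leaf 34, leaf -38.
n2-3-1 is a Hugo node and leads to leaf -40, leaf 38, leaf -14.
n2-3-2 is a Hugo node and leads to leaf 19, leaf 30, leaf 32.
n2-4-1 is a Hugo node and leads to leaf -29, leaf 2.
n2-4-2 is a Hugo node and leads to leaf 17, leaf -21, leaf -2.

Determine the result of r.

n1-1-1 (Hugo): min(-14, -17, 4, 15) = -17
n1-1-2 (Hugo): min(-39, 13, -10) = -39
n1-1-3 (Hugo): min(-45, 4) = -45
n1-1 (Omar): max(-17, -39, -45) = -17
n1-2-1 (Hugo): min(4, -20) = -20
n1-2-2 (Hugo): min(-9, 0, -38) = -38
n1-2-3 (Hugo): min(-2, 2, -47, -7) = -47
n1-2 (Omar): max(-20, -38, -47) = -20
n1 (Hugo): min(-17, -20) = -20
n2-1-1 (Hugo): min(-1, -43, 12) = -43
n2-1-2 (Hugo): min(-45, -15) = -45
n2-1 (Omar): max(-43, -45) = -43
n2-2-1 (Hugo): min(50, -15, 42) = -15
n2-2-2 (Hugo): min(-2, 34, -38) = -38
n2-2 (Omar): max(-15, -38) = -15
n2-3-1 (Hugo): min(-40, 38, -14) = -40
n2-3-2 (Hugo): min(19, 30, 32) = 19
n2-3 (Omar): max(-40, 19) = 19
n2-4-1 (Hugo): min(-29, 2) = -29
n2-4-2 (Hugo): min(17, -21, -2) = -21
n2-4 (Omar): max(-29, -21) = -21
n2 (Hugo): min(-43, -15, 19, -21) = -43
r (Omar): max(-20, -43) = -20

-20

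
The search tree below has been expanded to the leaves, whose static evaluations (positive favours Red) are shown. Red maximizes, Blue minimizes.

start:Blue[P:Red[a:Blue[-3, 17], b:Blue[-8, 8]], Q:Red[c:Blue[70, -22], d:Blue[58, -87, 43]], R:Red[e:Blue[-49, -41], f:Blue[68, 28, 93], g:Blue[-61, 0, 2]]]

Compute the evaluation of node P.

-3

a (Blue): min(-3, 17) = -3
b (Blue): min(-8, 8) = -8
P (Red): max(-3, -8) = -3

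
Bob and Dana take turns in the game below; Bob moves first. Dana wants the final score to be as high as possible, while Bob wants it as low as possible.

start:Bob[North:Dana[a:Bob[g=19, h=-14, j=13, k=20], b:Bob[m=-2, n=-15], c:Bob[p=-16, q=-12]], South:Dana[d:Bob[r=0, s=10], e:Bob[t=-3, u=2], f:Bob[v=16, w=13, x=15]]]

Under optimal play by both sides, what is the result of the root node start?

a (Bob): min(19, -14, 13, 20) = -14
b (Bob): min(-2, -15) = -15
c (Bob): min(-16, -12) = -16
North (Dana): max(-14, -15, -16) = -14
d (Bob): min(0, 10) = 0
e (Bob): min(-3, 2) = -3
f (Bob): min(16, 13, 15) = 13
South (Dana): max(0, -3, 13) = 13
start (Bob): min(-14, 13) = -14

-14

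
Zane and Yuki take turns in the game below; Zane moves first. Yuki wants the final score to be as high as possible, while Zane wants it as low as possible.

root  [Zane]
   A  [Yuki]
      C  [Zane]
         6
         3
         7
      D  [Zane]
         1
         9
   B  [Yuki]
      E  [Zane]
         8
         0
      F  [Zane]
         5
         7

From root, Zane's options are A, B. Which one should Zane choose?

C (Zane): min(6, 3, 7) = 3
D (Zane): min(1, 9) = 1
A (Yuki): max(3, 1) = 3
E (Zane): min(8, 0) = 0
F (Zane): min(5, 7) = 5
B (Yuki): max(0, 5) = 5
root (Zane): min(3, 5) = 3
Zane at root wants the lowest of {A=3, B=5}, so chooses A.

A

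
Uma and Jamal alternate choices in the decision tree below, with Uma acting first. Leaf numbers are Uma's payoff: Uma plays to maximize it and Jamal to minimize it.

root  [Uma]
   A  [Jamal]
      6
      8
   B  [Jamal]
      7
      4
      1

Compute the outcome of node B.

1

B (Jamal): min(7, 4, 1) = 1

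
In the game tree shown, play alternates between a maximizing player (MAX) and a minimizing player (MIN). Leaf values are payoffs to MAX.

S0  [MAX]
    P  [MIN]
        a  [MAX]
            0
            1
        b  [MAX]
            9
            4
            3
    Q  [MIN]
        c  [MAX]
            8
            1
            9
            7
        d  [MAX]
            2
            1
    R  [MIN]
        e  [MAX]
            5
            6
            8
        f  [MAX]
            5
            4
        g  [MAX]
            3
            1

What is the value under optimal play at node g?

g (MAX): max(3, 1) = 3

3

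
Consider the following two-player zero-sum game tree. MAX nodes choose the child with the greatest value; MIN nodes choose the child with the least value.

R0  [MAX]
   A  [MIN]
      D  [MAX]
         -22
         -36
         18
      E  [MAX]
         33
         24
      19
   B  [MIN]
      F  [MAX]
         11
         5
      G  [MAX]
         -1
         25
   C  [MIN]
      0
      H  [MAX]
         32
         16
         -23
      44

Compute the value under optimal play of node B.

F (MAX): max(11, 5) = 11
G (MAX): max(-1, 25) = 25
B (MIN): min(11, 25) = 11

11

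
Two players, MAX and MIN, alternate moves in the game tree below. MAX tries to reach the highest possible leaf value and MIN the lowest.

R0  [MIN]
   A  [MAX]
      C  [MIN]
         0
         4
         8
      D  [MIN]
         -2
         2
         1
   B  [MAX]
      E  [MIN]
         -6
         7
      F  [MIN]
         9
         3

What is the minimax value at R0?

0

C (MIN): min(0, 4, 8) = 0
D (MIN): min(-2, 2, 1) = -2
A (MAX): max(0, -2) = 0
E (MIN): min(-6, 7) = -6
F (MIN): min(9, 3) = 3
B (MAX): max(-6, 3) = 3
R0 (MIN): min(0, 3) = 0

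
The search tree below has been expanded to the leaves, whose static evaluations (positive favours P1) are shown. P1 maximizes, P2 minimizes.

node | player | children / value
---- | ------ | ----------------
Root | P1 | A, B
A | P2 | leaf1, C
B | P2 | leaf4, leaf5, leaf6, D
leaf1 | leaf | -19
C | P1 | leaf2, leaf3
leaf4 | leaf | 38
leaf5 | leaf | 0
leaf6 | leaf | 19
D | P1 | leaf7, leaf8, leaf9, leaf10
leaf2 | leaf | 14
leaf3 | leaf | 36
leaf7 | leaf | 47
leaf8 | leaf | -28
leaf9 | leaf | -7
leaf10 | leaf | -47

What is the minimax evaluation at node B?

D (P1): max(47, -28, -7, -47) = 47
B (P2): min(38, 0, 19, 47) = 0

0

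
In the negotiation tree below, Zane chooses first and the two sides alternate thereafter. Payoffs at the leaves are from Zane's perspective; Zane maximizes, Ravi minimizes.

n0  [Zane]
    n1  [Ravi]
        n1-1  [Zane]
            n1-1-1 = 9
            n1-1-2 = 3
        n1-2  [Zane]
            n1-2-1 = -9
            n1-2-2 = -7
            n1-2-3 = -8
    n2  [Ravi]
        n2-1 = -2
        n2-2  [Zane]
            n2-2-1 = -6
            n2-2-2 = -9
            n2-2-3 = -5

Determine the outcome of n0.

-5

n1-1 (Zane): max(9, 3) = 9
n1-2 (Zane): max(-9, -7, -8) = -7
n1 (Ravi): min(9, -7) = -7
n2-2 (Zane): max(-6, -9, -5) = -5
n2 (Ravi): min(-2, -5) = -5
n0 (Zane): max(-7, -5) = -5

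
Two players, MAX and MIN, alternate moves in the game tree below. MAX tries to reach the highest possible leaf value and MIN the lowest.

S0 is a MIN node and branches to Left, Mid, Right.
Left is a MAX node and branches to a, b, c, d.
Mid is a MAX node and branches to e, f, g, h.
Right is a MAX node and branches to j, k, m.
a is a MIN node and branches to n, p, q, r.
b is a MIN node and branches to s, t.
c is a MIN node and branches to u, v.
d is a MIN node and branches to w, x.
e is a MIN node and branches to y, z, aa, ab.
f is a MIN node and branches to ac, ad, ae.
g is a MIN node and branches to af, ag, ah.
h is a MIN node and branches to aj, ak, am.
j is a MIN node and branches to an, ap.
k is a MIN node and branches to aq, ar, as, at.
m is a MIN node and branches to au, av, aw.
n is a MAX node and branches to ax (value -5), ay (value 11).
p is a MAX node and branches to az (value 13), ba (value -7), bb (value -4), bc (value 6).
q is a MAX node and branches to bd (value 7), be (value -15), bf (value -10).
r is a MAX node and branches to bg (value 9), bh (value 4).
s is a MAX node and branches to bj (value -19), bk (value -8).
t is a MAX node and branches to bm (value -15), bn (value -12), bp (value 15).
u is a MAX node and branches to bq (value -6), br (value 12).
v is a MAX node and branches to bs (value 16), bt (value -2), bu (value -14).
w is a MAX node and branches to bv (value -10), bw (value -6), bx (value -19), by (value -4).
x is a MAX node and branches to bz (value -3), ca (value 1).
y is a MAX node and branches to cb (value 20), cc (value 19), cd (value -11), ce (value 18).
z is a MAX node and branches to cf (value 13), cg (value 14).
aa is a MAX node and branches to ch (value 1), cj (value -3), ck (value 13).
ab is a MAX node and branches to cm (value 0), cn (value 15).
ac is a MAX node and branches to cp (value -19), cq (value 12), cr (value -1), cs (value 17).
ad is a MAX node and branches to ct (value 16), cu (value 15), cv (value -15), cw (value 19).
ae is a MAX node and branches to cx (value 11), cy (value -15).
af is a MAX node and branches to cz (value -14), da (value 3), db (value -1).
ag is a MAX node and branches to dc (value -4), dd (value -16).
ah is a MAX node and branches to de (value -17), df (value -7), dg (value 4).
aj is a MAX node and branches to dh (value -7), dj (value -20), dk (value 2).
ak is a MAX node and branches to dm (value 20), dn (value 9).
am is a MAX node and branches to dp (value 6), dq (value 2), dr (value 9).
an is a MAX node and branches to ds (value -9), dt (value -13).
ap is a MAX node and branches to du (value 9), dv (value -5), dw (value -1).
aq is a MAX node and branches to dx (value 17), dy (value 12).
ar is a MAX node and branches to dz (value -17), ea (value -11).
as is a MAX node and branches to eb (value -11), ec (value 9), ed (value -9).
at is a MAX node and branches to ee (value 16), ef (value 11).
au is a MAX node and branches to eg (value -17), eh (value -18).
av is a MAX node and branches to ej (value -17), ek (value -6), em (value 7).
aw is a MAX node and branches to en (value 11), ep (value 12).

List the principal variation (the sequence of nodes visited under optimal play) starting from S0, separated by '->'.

S0 -> Right -> j -> an -> ds

n (MAX): max(-5, 11) = 11
p (MAX): max(13, -7, -4, 6) = 13
q (MAX): max(7, -15, -10) = 7
r (MAX): max(9, 4) = 9
a (MIN): min(11, 13, 7, 9) = 7
s (MAX): max(-19, -8) = -8
t (MAX): max(-15, -12, 15) = 15
b (MIN): min(-8, 15) = -8
u (MAX): max(-6, 12) = 12
v (MAX): max(16, -2, -14) = 16
c (MIN): min(12, 16) = 12
w (MAX): max(-10, -6, -19, -4) = -4
x (MAX): max(-3, 1) = 1
d (MIN): min(-4, 1) = -4
Left (MAX): max(7, -8, 12, -4) = 12
y (MAX): max(20, 19, -11, 18) = 20
z (MAX): max(13, 14) = 14
aa (MAX): max(1, -3, 13) = 13
ab (MAX): max(0, 15) = 15
e (MIN): min(20, 14, 13, 15) = 13
ac (MAX): max(-19, 12, -1, 17) = 17
ad (MAX): max(16, 15, -15, 19) = 19
ae (MAX): max(11, -15) = 11
f (MIN): min(17, 19, 11) = 11
af (MAX): max(-14, 3, -1) = 3
ag (MAX): max(-4, -16) = -4
ah (MAX): max(-17, -7, 4) = 4
g (MIN): min(3, -4, 4) = -4
aj (MAX): max(-7, -20, 2) = 2
ak (MAX): max(20, 9) = 20
am (MAX): max(6, 2, 9) = 9
h (MIN): min(2, 20, 9) = 2
Mid (MAX): max(13, 11, -4, 2) = 13
an (MAX): max(-9, -13) = -9
ap (MAX): max(9, -5, -1) = 9
j (MIN): min(-9, 9) = -9
aq (MAX): max(17, 12) = 17
ar (MAX): max(-17, -11) = -11
as (MAX): max(-11, 9, -9) = 9
at (MAX): max(16, 11) = 16
k (MIN): min(17, -11, 9, 16) = -11
au (MAX): max(-17, -18) = -17
av (MAX): max(-17, -6, 7) = 7
aw (MAX): max(11, 12) = 12
m (MIN): min(-17, 7, 12) = -17
Right (MAX): max(-9, -11, -17) = -9
S0 (MIN): min(12, 13, -9) = -9
At S0, MIN picks Right (lowest: -9).
At Right, MAX picks j (highest: -9).
At j, MIN picks an (lowest: -9).
At an, MAX picks ds (highest: -9).
Terminal value -9.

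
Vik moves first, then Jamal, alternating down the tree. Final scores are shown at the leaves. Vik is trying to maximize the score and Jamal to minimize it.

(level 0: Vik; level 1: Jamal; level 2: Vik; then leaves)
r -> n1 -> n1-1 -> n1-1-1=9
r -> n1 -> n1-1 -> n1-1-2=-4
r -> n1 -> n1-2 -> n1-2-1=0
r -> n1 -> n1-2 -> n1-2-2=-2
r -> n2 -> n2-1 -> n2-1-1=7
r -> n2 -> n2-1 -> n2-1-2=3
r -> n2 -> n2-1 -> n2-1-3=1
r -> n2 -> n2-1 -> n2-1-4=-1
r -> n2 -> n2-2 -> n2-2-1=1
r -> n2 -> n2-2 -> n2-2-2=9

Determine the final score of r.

7

n1-1 (Vik): max(9, -4) = 9
n1-2 (Vik): max(0, -2) = 0
n1 (Jamal): min(9, 0) = 0
n2-1 (Vik): max(7, 3, 1, -1) = 7
n2-2 (Vik): max(1, 9) = 9
n2 (Jamal): min(7, 9) = 7
r (Vik): max(0, 7) = 7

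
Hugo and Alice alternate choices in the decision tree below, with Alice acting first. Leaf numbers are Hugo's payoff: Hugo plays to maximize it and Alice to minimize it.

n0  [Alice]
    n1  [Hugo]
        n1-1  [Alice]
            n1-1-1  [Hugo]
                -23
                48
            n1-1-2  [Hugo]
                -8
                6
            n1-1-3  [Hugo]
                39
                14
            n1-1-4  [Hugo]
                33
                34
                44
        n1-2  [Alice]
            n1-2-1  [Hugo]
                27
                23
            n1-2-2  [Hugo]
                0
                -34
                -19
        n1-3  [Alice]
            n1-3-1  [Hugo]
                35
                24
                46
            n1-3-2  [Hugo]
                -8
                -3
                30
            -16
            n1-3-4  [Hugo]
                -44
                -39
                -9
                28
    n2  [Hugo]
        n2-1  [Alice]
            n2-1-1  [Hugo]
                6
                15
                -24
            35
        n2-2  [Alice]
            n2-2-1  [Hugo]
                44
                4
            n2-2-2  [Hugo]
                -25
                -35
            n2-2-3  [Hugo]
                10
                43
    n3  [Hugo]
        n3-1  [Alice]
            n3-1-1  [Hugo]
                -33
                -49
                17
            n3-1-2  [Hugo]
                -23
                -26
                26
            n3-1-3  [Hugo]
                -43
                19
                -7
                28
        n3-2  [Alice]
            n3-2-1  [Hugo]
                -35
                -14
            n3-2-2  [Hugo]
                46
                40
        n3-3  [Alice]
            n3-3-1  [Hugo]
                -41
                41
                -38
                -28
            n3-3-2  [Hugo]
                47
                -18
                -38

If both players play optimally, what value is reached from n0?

6

n1-1-1 (Hugo): max(-23, 48) = 48
n1-1-2 (Hugo): max(-8, 6) = 6
n1-1-3 (Hugo): max(39, 14) = 39
n1-1-4 (Hugo): max(33, 34, 44) = 44
n1-1 (Alice): min(48, 6, 39, 44) = 6
n1-2-1 (Hugo): max(27, 23) = 27
n1-2-2 (Hugo): max(0, -34, -19) = 0
n1-2 (Alice): min(27, 0) = 0
n1-3-1 (Hugo): max(35, 24, 46) = 46
n1-3-2 (Hugo): max(-8, -3, 30) = 30
n1-3-4 (Hugo): max(-44, -39, -9, 28) = 28
n1-3 (Alice): min(46, 30, -16, 28) = -16
n1 (Hugo): max(6, 0, -16) = 6
n2-1-1 (Hugo): max(6, 15, -24) = 15
n2-1 (Alice): min(15, 35) = 15
n2-2-1 (Hugo): max(44, 4) = 44
n2-2-2 (Hugo): max(-25, -35) = -25
n2-2-3 (Hugo): max(10, 43) = 43
n2-2 (Alice): min(44, -25, 43) = -25
n2 (Hugo): max(15, -25) = 15
n3-1-1 (Hugo): max(-33, -49, 17) = 17
n3-1-2 (Hugo): max(-23, -26, 26) = 26
n3-1-3 (Hugo): max(-43, 19, -7, 28) = 28
n3-1 (Alice): min(17, 26, 28) = 17
n3-2-1 (Hugo): max(-35, -14) = -14
n3-2-2 (Hugo): max(46, 40) = 46
n3-2 (Alice): min(-14, 46) = -14
n3-3-1 (Hugo): max(-41, 41, -38, -28) = 41
n3-3-2 (Hugo): max(47, -18, -38) = 47
n3-3 (Alice): min(41, 47) = 41
n3 (Hugo): max(17, -14, 41) = 41
n0 (Alice): min(6, 15, 41) = 6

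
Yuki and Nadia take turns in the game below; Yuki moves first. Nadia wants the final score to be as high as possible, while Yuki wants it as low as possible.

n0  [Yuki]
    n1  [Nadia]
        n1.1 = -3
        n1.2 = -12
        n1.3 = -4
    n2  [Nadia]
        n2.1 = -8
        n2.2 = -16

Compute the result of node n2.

n2 (Nadia): max(-8, -16) = -8

-8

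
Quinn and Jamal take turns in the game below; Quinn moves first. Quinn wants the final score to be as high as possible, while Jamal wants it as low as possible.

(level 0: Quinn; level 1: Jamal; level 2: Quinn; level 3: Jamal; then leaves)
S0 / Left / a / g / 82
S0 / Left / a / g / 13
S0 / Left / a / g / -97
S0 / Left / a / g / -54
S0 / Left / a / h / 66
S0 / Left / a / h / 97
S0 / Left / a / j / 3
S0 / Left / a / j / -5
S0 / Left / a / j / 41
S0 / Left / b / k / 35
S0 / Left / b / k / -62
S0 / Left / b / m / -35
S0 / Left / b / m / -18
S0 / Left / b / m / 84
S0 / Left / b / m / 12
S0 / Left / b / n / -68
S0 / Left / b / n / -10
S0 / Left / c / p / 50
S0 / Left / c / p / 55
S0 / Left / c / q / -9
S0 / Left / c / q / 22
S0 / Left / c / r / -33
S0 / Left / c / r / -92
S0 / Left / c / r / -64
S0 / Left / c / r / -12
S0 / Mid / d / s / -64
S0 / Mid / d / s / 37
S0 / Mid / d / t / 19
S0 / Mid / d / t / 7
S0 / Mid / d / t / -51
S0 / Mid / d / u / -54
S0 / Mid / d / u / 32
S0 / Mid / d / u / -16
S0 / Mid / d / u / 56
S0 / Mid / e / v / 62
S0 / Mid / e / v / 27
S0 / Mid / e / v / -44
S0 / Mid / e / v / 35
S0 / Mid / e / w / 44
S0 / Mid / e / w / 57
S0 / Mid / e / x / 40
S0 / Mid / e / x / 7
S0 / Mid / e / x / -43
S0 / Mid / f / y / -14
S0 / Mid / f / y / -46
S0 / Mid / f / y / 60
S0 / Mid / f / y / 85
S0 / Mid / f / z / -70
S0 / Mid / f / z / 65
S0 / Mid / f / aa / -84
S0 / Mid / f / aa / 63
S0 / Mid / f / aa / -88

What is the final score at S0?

g (Jamal): min(82, 13, -97, -54) = -97
h (Jamal): min(66, 97) = 66
j (Jamal): min(3, -5, 41) = -5
a (Quinn): max(-97, 66, -5) = 66
k (Jamal): min(35, -62) = -62
m (Jamal): min(-35, -18, 84, 12) = -35
n (Jamal): min(-68, -10) = -68
b (Quinn): max(-62, -35, -68) = -35
p (Jamal): min(50, 55) = 50
q (Jamal): min(-9, 22) = -9
r (Jamal): min(-33, -92, -64, -12) = -92
c (Quinn): max(50, -9, -92) = 50
Left (Jamal): min(66, -35, 50) = -35
s (Jamal): min(-64, 37) = -64
t (Jamal): min(19, 7, -51) = -51
u (Jamal): min(-54, 32, -16, 56) = -54
d (Quinn): max(-64, -51, -54) = -51
v (Jamal): min(62, 27, -44, 35) = -44
w (Jamal): min(44, 57) = 44
x (Jamal): min(40, 7, -43) = -43
e (Quinn): max(-44, 44, -43) = 44
y (Jamal): min(-14, -46, 60, 85) = -46
z (Jamal): min(-70, 65) = -70
aa (Jamal): min(-84, 63, -88) = -88
f (Quinn): max(-46, -70, -88) = -46
Mid (Jamal): min(-51, 44, -46) = -51
S0 (Quinn): max(-35, -51) = -35

-35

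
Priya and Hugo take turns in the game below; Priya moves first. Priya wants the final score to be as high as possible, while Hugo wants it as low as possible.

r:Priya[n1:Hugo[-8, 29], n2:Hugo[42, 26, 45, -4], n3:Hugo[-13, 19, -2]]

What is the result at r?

n1 (Hugo): min(-8, 29) = -8
n2 (Hugo): min(42, 26, 45, -4) = -4
n3 (Hugo): min(-13, 19, -2) = -13
r (Priya): max(-8, -4, -13) = -4

-4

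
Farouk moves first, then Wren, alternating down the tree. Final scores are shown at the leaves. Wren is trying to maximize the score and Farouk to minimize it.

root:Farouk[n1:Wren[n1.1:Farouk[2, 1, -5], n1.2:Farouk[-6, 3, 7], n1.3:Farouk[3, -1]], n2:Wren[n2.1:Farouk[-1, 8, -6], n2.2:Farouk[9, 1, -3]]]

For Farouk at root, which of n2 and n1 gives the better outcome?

n2.1 (Farouk): min(-1, 8, -6) = -6
n2.2 (Farouk): min(9, 1, -3) = -3
n2 (Wren): max(-6, -3) = -3
n1.1 (Farouk): min(2, 1, -5) = -5
n1.2 (Farouk): min(-6, 3, 7) = -6
n1.3 (Farouk): min(3, -1) = -1
n1 (Wren): max(-5, -6, -1) = -1
Farouk prefers the lower value; n2=-3, n1=-1. n2 is better since -3 < -1.

n2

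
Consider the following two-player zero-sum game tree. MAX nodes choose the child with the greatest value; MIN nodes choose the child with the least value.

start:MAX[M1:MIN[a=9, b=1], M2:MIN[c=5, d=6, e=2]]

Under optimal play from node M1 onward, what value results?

1

M1 (MIN): min(9, 1) = 1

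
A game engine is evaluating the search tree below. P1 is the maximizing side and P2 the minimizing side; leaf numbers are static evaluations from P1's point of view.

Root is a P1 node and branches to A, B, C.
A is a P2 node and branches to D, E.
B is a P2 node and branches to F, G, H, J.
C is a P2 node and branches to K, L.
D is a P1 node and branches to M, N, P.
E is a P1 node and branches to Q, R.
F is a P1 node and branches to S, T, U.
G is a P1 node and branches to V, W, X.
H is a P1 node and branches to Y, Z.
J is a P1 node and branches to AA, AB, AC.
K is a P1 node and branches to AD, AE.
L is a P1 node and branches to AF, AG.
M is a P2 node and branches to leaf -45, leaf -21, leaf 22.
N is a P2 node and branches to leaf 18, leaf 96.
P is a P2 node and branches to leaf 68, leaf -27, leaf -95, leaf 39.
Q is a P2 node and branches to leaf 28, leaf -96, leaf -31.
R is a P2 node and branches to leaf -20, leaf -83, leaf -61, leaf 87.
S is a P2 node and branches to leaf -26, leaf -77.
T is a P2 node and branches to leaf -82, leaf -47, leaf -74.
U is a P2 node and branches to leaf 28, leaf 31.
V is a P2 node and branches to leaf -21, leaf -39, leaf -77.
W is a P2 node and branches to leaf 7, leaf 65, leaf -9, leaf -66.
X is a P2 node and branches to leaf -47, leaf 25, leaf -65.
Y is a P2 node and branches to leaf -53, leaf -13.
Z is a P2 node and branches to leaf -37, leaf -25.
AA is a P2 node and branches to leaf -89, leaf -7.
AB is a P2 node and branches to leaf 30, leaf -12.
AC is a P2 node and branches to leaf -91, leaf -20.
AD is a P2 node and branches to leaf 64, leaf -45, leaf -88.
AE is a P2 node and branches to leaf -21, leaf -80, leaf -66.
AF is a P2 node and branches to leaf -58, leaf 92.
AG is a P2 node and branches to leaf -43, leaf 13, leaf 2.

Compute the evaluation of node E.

-83

Q (P2): min(28, -96, -31) = -96
R (P2): min(-20, -83, -61, 87) = -83
E (P1): max(-96, -83) = -83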